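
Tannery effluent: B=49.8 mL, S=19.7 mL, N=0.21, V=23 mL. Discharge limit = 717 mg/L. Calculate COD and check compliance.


COD = (49.8 - 19.7) x 0.21 x 8000 / 23 = 2198.6 mg/L
Limit: 717 mg/L
Compliant: No


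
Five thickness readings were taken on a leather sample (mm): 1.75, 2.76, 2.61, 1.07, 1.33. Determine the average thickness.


Sum = 1.75 + 2.76 + 2.61 + 1.07 + 1.33 = 9.52
Average = 9.52 / 5 = 1.90 mm


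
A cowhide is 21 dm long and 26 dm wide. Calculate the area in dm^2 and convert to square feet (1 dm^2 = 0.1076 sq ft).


546 dm^2
58.75 sq ft


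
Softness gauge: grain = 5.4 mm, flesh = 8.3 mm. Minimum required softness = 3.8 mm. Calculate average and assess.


Average softness = 6.85 mm
Meets requirement: Yes

Average = (5.4 + 8.3) / 2 = 6.85 mm
Minimum = 3.8 mm
Meets requirement: Yes


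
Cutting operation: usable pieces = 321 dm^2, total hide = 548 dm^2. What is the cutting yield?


58.6%


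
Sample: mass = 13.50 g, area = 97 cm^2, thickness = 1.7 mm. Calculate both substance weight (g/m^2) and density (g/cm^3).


Substance weight = 1391.8 g/m^2
Density = 0.819 g/cm^3

SW = 13.50 / 97 x 10000 = 1391.8 g/m^2
Volume = 97 x 1.7 / 10 = 16.49 cm^3
Density = 13.50 / 16.49 = 0.819 g/cm^3


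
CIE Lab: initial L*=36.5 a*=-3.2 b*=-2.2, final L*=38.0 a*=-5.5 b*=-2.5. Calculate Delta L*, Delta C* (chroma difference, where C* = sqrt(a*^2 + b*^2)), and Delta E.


Delta L* = 38.0 - 36.5 = 1.5
C1* = sqrt((-3.2)^2 + (-2.2)^2) = 3.883
C2* = sqrt((-5.5)^2 + (-2.5)^2) = 6.042
Delta C* = 6.042 - 3.883 = 2.16
Delta E = sqrt((1.5)^2 + (-2.3)^2 + (-0.3)^2) = 2.76


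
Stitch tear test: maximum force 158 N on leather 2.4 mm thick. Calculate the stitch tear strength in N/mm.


Stitch tear strength = force / thickness
STS = 158 / 2.4 = 65.8 N/mm


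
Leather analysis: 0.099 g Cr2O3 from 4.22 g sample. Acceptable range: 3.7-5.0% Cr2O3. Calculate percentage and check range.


Cr2O3 = 2.35%
Within range: No

Cr2O3% = 0.099 / 4.22 x 100 = 2.35%
Acceptable range: 3.7 to 5.0%
Within range: No


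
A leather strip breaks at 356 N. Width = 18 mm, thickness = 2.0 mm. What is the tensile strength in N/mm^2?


Cross-sectional area = 18 x 2.0 = 36.0 mm^2
Tensile strength = 356 / 36.0 = 9.89 N/mm^2


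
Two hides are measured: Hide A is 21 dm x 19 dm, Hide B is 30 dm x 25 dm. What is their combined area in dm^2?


1149 dm^2


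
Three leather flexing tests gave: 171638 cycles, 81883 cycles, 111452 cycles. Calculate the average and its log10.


Average = (171638 + 81883 + 111452) / 3 = 121658 cycles
log10(121658) = 5.09


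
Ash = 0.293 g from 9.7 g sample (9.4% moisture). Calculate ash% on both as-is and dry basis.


As-is ash = 3.02%
Dry-basis ash = 3.33%

As-is ash% = 0.293 / 9.7 x 100 = 3.02%
Dry mass = 9.7 x (100 - 9.4) / 100 = 8.7882 g
Dry-basis ash% = 0.293 / 8.7882 x 100 = 3.33%


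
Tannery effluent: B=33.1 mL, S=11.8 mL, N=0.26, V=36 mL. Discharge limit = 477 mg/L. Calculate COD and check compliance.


COD = 1230.7 mg/L
Compliant: No

COD = (33.1 - 11.8) x 0.26 x 8000 / 36 = 1230.7 mg/L
Limit: 477 mg/L
Compliant: No


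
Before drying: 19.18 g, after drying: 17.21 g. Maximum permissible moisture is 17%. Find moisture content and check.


MC = (19.18 - 17.21) / 19.18 x 100 = 10.3%
Maximum: 17%
Acceptable: Yes


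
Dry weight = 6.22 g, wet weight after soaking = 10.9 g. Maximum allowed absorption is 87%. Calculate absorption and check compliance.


Absorption = 75.2%
Compliant: Yes


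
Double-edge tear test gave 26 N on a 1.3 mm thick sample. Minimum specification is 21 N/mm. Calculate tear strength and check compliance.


Tear strength = 20.0 N/mm
Compliant: No

Tear strength = 26 / 1.3 = 20.0 N/mm
Required minimum = 21 N/mm
Compliant: No


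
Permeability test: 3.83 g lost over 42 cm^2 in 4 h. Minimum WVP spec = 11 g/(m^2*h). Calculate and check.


WVP = 227.98 g/(m^2*h)
Meets specification: Yes

WVP = 3.83 / (42 x 4) x 10000 = 227.98 g/(m^2*h)
Minimum: 11 g/(m^2*h)
Meets spec: Yes


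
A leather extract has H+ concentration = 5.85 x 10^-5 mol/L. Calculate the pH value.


pH = -log10[H+]
pH = -log10(5.85 x 10^-5) = 4.23


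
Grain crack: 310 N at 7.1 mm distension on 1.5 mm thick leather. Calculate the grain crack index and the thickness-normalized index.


Crack index = 43.7 N/mm
Normalized index = 29.1 N/mm per mm


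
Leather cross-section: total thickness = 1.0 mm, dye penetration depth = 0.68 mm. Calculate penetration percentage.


68.0%

Penetration% = 0.68 / 1.0 x 100
Penetration = 68.0%


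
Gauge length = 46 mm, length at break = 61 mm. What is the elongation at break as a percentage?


Extension = 61 - 46 = 15 mm
Elongation = 15 / 46 x 100 = 32.6%


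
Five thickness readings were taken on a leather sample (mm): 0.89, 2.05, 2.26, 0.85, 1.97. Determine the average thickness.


1.60 mm


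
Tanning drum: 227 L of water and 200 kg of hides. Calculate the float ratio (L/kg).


Float ratio = water / hide weight
Ratio = 227 / 200 = 1.1


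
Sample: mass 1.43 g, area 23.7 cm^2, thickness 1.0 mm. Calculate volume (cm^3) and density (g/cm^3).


Thickness in cm = 1.0 / 10 = 0.10 cm
Volume = 23.7 x 0.10 = 2.370 cm^3
Density = 1.43 / 2.370 = 0.603 g/cm^3


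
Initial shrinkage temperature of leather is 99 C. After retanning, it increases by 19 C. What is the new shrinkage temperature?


118 C

New Ts = 99 + 19 = 118 C


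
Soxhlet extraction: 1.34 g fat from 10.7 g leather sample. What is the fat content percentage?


Fat content = 1.34 / 10.7 x 100
Fat = 12.5%


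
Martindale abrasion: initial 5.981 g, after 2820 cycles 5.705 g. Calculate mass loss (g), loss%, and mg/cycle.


Mass loss = 0.276 g
Loss = 4.61%
Rate = 0.098 mg/cycle


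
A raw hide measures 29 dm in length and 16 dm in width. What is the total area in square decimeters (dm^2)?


464 dm^2


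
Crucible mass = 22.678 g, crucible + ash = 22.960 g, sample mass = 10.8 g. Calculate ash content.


Ash mass = 22.960 - 22.678 = 0.282 g
Ash% = 0.282 / 10.8 x 100 = 2.61%


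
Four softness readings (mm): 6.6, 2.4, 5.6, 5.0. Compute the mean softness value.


4.90 mm


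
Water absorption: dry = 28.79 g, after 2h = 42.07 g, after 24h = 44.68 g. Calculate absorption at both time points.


2h absorption = 46.1%
24h absorption = 55.2%

WA (2h) = (42.07 - 28.79) / 28.79 x 100 = 46.1%
WA (24h) = (44.68 - 28.79) / 28.79 x 100 = 55.2%


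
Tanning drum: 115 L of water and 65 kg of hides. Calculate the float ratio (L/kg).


Float ratio = water / hide weight
Ratio = 115 / 65 = 1.8


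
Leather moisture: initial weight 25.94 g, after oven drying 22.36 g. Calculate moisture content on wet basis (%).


13.8%

Moisture = 25.94 - 22.36 = 3.58 g
MC = 3.58 / 25.94 x 100 = 13.8%


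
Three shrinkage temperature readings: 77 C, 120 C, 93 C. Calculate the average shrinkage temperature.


Average = (77 + 120 + 93) / 3
Average = 290 / 3 = 96.7 C


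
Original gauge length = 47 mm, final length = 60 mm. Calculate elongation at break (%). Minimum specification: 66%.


Elongation = 27.7%
Meets spec: No


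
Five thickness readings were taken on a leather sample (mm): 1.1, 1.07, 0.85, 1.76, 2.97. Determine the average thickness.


1.55 mm


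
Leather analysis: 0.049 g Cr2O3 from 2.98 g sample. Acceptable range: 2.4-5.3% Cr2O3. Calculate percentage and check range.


Cr2O3% = 0.049 / 2.98 x 100 = 1.64%
Acceptable range: 2.4 to 5.3%
Within range: No


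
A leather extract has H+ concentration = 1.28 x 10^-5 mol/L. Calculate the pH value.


pH = -log10[H+]
pH = -log10(1.28 x 10^-5) = 4.89


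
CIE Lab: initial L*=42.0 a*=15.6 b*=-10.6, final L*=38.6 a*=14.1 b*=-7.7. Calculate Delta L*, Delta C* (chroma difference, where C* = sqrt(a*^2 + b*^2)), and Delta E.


Delta L* = -3.4
Delta C* = -2.80
Delta E = 4.71

Delta L* = 38.6 - 42.0 = -3.4
C1* = sqrt((15.6)^2 + (-10.6)^2) = 18.861
C2* = sqrt((14.1)^2 + (-7.7)^2) = 16.065
Delta C* = 16.065 - 18.861 = -2.80
Delta E = sqrt((-3.4)^2 + (-1.5)^2 + (2.9)^2) = 4.71


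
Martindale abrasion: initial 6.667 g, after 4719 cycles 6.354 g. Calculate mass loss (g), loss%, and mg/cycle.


Mass loss = 0.313 g
Loss = 4.69%
Rate = 0.066 mg/cycle


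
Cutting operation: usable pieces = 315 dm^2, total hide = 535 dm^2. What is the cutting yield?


58.9%


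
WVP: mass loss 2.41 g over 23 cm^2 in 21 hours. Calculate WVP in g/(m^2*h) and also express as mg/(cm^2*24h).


WVP = 2.41 / (23 x 21) x 10000 = 49.90 g/(m^2*h)
Mass loss in mg = 2.41 x 1000 = 2410 mg
Per cm^2 per 24h in mg: 2410 x 24 / (23 x 21) = 57840 / 483 = 119.75 mg/(cm^2*24h)


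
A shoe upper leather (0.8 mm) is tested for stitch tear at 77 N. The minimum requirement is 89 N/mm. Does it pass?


STS = 77 / 0.8 = 96.3 N/mm
Minimum required: 89 N/mm
Passes: Yes


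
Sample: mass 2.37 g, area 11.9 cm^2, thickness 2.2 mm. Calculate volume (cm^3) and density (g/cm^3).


Volume = 2.618 cm^3
Density = 0.905 g/cm^3

Thickness in cm = 2.2 / 10 = 0.22 cm
Volume = 11.9 x 0.22 = 2.618 cm^3
Density = 2.37 / 2.618 = 0.905 g/cm^3


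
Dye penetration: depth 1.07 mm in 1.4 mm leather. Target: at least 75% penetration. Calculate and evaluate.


Penetration = 76.4%
Meets target: Yes

Penetration = 1.07 / 1.4 x 100 = 76.4%
Target: 75%
Meets target: Yes


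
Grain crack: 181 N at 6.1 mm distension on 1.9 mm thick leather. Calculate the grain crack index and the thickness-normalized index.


Crack index = 29.7 N/mm
Normalized index = 15.6 N/mm per mm

Crack index = 181 / 6.1 = 29.7 N/mm
Normalized = 29.7 / 1.9 = 15.6 N/mm per mm


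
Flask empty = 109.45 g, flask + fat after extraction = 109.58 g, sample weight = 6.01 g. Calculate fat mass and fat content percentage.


Fat mass = 0.13 g
Fat content = 2.2%

Fat mass = 109.58 - 109.45 = 0.13 g
Fat% = 0.13 / 6.01 x 100 = 2.2%


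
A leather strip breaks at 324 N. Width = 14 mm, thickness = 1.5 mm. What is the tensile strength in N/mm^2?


15.43 N/mm^2


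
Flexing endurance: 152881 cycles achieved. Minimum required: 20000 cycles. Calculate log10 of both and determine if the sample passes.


Achieved: log10 = 5.18
Required: log10 = 4.30
Passes: Yes

log10(152881) = 5.18
log10(20000) = 4.30
Passes: Yes


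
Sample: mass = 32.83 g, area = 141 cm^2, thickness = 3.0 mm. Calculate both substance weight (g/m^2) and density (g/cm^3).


Substance weight = 2328.4 g/m^2
Density = 0.776 g/cm^3

SW = 32.83 / 141 x 10000 = 2328.4 g/m^2
Volume = 141 x 3.0 / 10 = 42.30 cm^3
Density = 32.83 / 42.30 = 0.776 g/cm^3


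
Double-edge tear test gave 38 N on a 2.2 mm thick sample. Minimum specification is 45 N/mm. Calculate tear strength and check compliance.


Tear strength = 38 / 2.2 = 17.3 N/mm
Required minimum = 45 N/mm
Compliant: No


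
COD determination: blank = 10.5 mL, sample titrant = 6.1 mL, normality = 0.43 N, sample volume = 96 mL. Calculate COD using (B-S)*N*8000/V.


157.7 mg/L

COD = (10.5 - 6.1) x 0.43 x 8000 / 96
COD = 4.4 x 0.43 x 8000 / 96
COD = 157.7 mg/L


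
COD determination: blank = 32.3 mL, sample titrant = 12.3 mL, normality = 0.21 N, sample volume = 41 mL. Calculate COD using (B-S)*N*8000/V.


COD = (32.3 - 12.3) x 0.21 x 8000 / 41
COD = 20.0 x 0.21 x 8000 / 41
COD = 819.5 mg/L


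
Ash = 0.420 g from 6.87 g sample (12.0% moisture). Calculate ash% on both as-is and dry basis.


As-is ash% = 0.420 / 6.87 x 100 = 6.11%
Dry mass = 6.87 x (100 - 12.0) / 100 = 6.0456 g
Dry-basis ash% = 0.420 / 6.0456 x 100 = 6.95%


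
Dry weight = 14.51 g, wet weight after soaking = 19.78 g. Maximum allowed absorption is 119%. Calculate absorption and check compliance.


Absorption = 36.3%
Compliant: Yes


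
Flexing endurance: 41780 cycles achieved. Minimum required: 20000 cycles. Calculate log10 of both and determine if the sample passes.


Achieved: log10 = 4.62
Required: log10 = 4.30
Passes: Yes

log10(41780) = 4.62
log10(20000) = 4.30
Passes: Yes


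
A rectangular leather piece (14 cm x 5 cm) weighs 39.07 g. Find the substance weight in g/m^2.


Area = 14 x 5 = 70 cm^2
SW = 39.07 / 70 x 10000 = 5581.4 g/m^2


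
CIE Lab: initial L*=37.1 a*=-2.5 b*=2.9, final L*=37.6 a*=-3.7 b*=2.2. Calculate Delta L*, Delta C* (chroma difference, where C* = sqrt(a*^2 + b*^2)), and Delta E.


Delta L* = 0.5
Delta C* = 0.48
Delta E = 1.48

Delta L* = 37.6 - 37.1 = 0.5
C1* = sqrt((-2.5)^2 + (2.9)^2) = 3.829
C2* = sqrt((-3.7)^2 + (2.2)^2) = 4.305
Delta C* = 4.305 - 3.829 = 0.48
Delta E = sqrt((0.5)^2 + (-1.2)^2 + (-0.7)^2) = 1.48


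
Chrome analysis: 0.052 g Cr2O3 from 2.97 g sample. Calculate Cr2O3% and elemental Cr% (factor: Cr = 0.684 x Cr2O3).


Cr2O3% = 0.052 / 2.97 x 100 = 1.75%
Cr% = 1.75 x 0.684 = 1.20%


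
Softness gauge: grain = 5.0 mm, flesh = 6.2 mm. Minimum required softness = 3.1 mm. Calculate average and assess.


Average softness = 5.60 mm
Meets requirement: Yes


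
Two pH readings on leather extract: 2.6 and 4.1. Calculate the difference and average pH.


Difference = |2.6 - 4.1| = 1.5
Average = (2.6 + 4.1) / 2 = 3.35


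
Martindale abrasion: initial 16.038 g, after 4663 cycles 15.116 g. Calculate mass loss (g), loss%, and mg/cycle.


Mass loss = 0.922 g
Loss = 5.75%
Rate = 0.198 mg/cycle

Loss = 16.038 - 15.116 = 0.922 g
Loss% = 0.922 / 16.038 x 100 = 5.75%
Rate = 0.922 / 4663 x 1000 = 0.198 mg/cycle


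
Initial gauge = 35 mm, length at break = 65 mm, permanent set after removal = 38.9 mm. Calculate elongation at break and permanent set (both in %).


Elongation at break = (65 - 35) / 35 x 100 = 85.7%
Permanent set = (38.9 - 35) / 35 x 100 = 11.1%


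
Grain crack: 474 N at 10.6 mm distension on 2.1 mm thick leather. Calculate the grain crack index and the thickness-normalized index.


Crack index = 44.7 N/mm
Normalized index = 21.3 N/mm per mm


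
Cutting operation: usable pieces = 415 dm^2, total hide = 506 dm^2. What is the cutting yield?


Yield = usable / total x 100
Yield = 415 / 506 x 100 = 82.0%


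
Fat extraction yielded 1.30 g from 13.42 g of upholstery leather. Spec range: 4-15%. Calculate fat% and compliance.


Fat% = 1.30 / 13.42 x 100 = 9.7%
Spec range: 4-15%
Compliant: Yes


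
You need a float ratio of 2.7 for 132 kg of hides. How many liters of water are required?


356.4 L

Water = hide weight x target ratio
Water = 132 x 2.7 = 356.4 L


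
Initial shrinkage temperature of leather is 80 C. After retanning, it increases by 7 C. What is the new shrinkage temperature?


87 C

New Ts = 80 + 7 = 87 C


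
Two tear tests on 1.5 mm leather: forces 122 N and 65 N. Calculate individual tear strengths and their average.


Tear 1 = 122 / 1.5 = 81.3 N/mm
Tear 2 = 65 / 1.5 = 43.3 N/mm
Average = (81.3 + 43.3) / 2 = 62.3 N/mm


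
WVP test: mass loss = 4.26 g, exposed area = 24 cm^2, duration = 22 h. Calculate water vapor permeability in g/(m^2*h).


WVP = mass_loss / (area x time) x 10000
WVP = 4.26 / (24 x 22) x 10000
WVP = 4.26 / 528 x 10000 = 80.68 g/(m^2*h)


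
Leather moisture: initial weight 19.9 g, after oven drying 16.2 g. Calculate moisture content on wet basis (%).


Moisture = 19.9 - 16.2 = 3.70 g
MC = 3.70 / 19.9 x 100 = 18.6%


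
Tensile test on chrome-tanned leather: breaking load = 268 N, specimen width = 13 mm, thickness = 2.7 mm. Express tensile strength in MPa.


7.64 MPa


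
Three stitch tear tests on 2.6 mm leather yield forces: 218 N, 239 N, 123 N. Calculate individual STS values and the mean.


STS1 = 83.8 N/mm
STS2 = 91.9 N/mm
STS3 = 47.3 N/mm
Mean = 74.3 N/mm

STS1 = 218 / 2.6 = 83.8 N/mm
STS2 = 239 / 2.6 = 91.9 N/mm
STS3 = 123 / 2.6 = 47.3 N/mm
Mean = (83.8 + 91.9 + 47.3) / 3 = 74.3 N/mm


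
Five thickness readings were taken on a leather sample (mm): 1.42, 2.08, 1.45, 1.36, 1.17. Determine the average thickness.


Sum = 1.42 + 2.08 + 1.45 + 1.36 + 1.17 = 7.48
Average = 7.48 / 5 = 1.50 mm


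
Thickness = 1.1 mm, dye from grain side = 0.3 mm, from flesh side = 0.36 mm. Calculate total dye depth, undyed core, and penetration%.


Total dyed = 0.3 + 0.36 = 0.66 mm
Undyed core = 1.1 - 0.66 = 0.44 mm
Penetration = 0.66 / 1.1 x 100 = 60.0%


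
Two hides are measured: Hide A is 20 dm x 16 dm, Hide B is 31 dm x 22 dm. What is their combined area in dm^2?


1002 dm^2

Hide A area = 20 x 16 = 320 dm^2
Hide B area = 31 x 22 = 682 dm^2
Total = 320 + 682 = 1002 dm^2


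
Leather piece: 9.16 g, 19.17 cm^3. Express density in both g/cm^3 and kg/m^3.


0.478 g/cm^3
478 kg/m^3

Density = 9.16 / 19.17 = 0.478 g/cm^3
Convert: 0.478 x 1000 = 478 kg/m^3


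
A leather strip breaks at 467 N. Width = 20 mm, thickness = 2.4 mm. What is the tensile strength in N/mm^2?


9.73 N/mm^2


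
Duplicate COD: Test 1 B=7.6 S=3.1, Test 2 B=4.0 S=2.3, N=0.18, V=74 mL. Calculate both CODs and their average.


COD1 = (7.6 - 3.1) x 0.18 x 8000 / 74 = 87.6 mg/L
COD2 = (4.0 - 2.3) x 0.18 x 8000 / 74 = 33.1 mg/L
Average = (87.6 + 33.1) / 2 = 60.4 mg/L


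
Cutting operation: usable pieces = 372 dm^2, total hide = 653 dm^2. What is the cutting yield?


Yield = usable / total x 100
Yield = 372 / 653 x 100 = 57.0%


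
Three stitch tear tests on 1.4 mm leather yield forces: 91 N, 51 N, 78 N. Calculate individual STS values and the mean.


STS1 = 91 / 1.4 = 65.0 N/mm
STS2 = 51 / 1.4 = 36.4 N/mm
STS3 = 78 / 1.4 = 55.7 N/mm
Mean = (65.0 + 36.4 + 55.7) / 3 = 52.4 N/mm


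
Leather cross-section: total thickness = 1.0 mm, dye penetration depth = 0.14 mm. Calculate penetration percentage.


Penetration% = 0.14 / 1.0 x 100
Penetration = 14.0%


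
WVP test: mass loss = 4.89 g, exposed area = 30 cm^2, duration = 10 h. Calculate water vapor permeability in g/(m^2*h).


163.00 g/(m^2*h)

WVP = mass_loss / (area x time) x 10000
WVP = 4.89 / (30 x 10) x 10000
WVP = 4.89 / 300 x 10000 = 163.00 g/(m^2*h)


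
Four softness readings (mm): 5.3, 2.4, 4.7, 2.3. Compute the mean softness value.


3.68 mm


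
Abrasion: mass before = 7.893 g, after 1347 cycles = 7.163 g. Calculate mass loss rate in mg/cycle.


Mass loss = 7.893 - 7.163 = 0.730 g
Rate = 0.730 / 1347 x 1000 = 0.542 mg/cycle


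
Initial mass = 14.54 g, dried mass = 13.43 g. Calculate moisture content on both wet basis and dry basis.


Moisture lost = 14.54 - 13.43 = 1.11 g
Wet basis MC = 1.11 / 14.54 x 100 = 7.6%
Dry basis MC = 1.11 / 13.43 x 100 = 8.3%


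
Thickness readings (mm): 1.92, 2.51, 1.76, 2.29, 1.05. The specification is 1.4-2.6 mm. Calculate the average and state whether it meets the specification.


Sum = 9.53
Average = 9.53 / 5 = 1.91 mm
Specification range: 1.4 to 2.6 mm
Within spec: Yes


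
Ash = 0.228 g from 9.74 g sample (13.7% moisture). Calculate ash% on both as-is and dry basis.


As-is ash = 2.34%
Dry-basis ash = 2.71%

As-is ash% = 0.228 / 9.74 x 100 = 2.34%
Dry mass = 9.74 x (100 - 13.7) / 100 = 8.40562 g
Dry-basis ash% = 0.228 / 8.40562 x 100 = 2.71%


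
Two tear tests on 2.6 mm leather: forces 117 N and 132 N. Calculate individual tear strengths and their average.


Tear 1 = 117 / 2.6 = 45.0 N/mm
Tear 2 = 132 / 2.6 = 50.8 N/mm
Average = (45.0 + 50.8) / 2 = 47.9 N/mm


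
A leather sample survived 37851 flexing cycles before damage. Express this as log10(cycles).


4.58


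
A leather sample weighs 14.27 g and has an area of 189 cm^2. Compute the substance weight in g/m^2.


Substance weight = mass / area x 10000
SW = 14.27 / 189 x 10000
SW = 755.0 g/m^2


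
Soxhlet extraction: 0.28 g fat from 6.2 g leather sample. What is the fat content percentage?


4.5%


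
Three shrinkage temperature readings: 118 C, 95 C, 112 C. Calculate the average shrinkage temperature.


108.3 C


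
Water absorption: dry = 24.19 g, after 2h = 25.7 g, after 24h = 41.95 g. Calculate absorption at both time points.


WA (2h) = (25.7 - 24.19) / 24.19 x 100 = 6.2%
WA (24h) = (41.95 - 24.19) / 24.19 x 100 = 73.4%


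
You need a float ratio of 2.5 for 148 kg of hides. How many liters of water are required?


370.0 L


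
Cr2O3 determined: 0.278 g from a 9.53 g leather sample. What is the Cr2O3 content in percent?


2.92%

Cr2O3% = 0.278 / 9.53 x 100
Cr2O3% = 2.92%


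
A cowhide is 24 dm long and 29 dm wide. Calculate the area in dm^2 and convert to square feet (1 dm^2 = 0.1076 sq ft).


Area = 24 x 29 = 696 dm^2
Conversion: 696 x 0.1076 = 74.89 sq ft


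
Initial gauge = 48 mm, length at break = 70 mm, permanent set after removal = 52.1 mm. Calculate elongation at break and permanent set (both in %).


Elongation at break = (70 - 48) / 48 x 100 = 45.8%
Permanent set = (52.1 - 48) / 48 x 100 = 8.5%


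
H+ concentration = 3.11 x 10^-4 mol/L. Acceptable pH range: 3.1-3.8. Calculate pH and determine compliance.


pH = 3.51
Compliant: Yes

pH = -log10(3.11 x 10^-4) = 3.51
Range: 3.1 to 3.8
Compliant: Yes


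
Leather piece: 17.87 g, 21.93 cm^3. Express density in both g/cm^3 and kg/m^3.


0.815 g/cm^3
815 kg/m^3

Density = 17.87 / 21.93 = 0.815 g/cm^3
Convert: 0.815 x 1000 = 815 kg/m^3


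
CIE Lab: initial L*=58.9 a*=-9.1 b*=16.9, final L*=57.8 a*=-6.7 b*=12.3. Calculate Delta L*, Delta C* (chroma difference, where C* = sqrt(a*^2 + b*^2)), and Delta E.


Delta L* = -1.1
Delta C* = -5.19
Delta E = 5.30

Delta L* = 57.8 - 58.9 = -1.1
C1* = sqrt((-9.1)^2 + (16.9)^2) = 19.194
C2* = sqrt((-6.7)^2 + (12.3)^2) = 14.006
Delta C* = 14.006 - 19.194 = -5.19
Delta E = sqrt((-1.1)^2 + (2.4)^2 + (-4.6)^2) = 5.30


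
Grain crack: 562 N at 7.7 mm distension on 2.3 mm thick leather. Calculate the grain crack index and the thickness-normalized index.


Crack index = 562 / 7.7 = 73.0 N/mm
Normalized = 73.0 / 2.3 = 31.7 N/mm per mm


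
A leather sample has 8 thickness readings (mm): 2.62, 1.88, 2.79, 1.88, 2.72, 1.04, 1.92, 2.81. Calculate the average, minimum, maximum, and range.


Average = 2.21 mm
Min = 1.04 mm
Max = 2.81 mm
Range = 1.77 mm

Sum = 17.66
Average = 17.66 / 8 = 2.21 mm
Minimum = 1.04 mm
Maximum = 2.81 mm
Range = 2.81 - 1.04 = 1.77 mm


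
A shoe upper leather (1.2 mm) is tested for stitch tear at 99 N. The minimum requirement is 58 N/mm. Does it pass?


STS = 82.5 N/mm
Passes: Yes


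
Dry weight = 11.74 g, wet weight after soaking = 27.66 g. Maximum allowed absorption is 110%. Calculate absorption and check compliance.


Absorption = 135.6%
Compliant: No

WA = (27.66 - 11.74) / 11.74 x 100 = 135.6%
Maximum allowed: 110%
Compliant: No


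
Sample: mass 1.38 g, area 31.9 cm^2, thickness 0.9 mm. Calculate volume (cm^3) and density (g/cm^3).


Volume = 2.871 cm^3
Density = 0.481 g/cm^3


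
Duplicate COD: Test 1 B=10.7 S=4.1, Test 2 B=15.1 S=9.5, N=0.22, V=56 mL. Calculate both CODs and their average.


COD1 = 207.4 mg/L
COD2 = 176.0 mg/L
Average = 191.7 mg/L


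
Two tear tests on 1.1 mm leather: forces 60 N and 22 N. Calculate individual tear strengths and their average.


Tear 1 = 54.5 N/mm
Tear 2 = 20.0 N/mm
Average = 37.3 N/mm


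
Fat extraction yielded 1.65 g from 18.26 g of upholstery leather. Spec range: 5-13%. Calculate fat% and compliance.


Fat content = 9.0%
Compliant: Yes


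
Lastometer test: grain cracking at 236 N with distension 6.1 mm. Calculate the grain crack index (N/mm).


38.7 N/mm

Grain crack index = force / distension
Index = 236 / 6.1 = 38.7 N/mm


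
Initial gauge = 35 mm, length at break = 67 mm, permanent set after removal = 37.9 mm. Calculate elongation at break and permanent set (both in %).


Elongation at break = 91.4%
Permanent set = 8.3%

Elongation at break = (67 - 35) / 35 x 100 = 91.4%
Permanent set = (37.9 - 35) / 35 x 100 = 8.3%


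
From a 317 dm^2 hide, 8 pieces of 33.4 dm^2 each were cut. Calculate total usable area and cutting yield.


Usable area = 267.2 dm^2
Yield = 84.3%

Total usable = 8 x 33.4 = 267.2 dm^2
Yield = 267.2 / 317 x 100 = 84.3%


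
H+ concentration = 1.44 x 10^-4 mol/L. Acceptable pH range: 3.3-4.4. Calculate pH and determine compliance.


pH = 3.84
Compliant: Yes


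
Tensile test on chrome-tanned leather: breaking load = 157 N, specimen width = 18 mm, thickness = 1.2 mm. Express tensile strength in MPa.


Cross-section = 18 x 1.2 = 21.6 mm^2
TS = 157 / 21.6 = 7.27 MPa
(1 N/mm^2 = 1 MPa)


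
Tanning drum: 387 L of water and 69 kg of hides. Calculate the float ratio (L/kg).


5.6


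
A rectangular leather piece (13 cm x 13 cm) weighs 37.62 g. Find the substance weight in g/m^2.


Area = 13 x 13 = 169 cm^2
SW = 37.62 / 169 x 10000 = 2226.0 g/m^2


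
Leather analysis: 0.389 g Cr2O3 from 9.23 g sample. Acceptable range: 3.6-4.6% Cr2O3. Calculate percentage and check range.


Cr2O3% = 0.389 / 9.23 x 100 = 4.21%
Acceptable range: 3.6 to 4.6%
Within range: Yes


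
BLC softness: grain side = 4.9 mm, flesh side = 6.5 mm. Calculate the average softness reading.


5.70 mm

Average = (4.9 + 6.5) / 2
Average = 5.70 mm


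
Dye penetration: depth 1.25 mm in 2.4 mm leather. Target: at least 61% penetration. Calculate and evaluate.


Penetration = 1.25 / 2.4 x 100 = 52.1%
Target: 61%
Meets target: No


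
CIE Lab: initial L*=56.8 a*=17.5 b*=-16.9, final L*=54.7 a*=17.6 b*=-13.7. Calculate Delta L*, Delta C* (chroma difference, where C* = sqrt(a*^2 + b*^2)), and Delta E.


Delta L* = 54.7 - 56.8 = -2.1
C1* = sqrt((17.5)^2 + (-16.9)^2) = 24.328
C2* = sqrt((17.6)^2 + (-13.7)^2) = 22.304
Delta C* = 22.304 - 24.328 = -2.02
Delta E = sqrt((-2.1)^2 + (0.1)^2 + (3.2)^2) = 3.83


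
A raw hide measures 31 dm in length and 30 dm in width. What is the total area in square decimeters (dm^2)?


Area = length x width
Area = 31 x 30 = 930 dm^2


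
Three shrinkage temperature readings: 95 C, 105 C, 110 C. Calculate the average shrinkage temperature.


103.3 C

Average = (95 + 105 + 110) / 3
Average = 310 / 3 = 103.3 C


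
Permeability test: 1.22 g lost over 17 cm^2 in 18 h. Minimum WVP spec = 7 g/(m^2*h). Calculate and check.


WVP = 1.22 / (17 x 18) x 10000 = 39.87 g/(m^2*h)
Minimum: 7 g/(m^2*h)
Meets spec: Yes


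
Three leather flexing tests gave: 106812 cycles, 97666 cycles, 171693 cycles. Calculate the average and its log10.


Average = 125390 cycles
log10 = 5.10

Average = (106812 + 97666 + 171693) / 3 = 125390 cycles
log10(125390) = 5.10


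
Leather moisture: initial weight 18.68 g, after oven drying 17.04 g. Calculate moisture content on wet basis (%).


8.8%


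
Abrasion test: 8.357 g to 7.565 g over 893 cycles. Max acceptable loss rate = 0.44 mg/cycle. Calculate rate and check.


Rate = 0.887 mg/cycle
Passes: No


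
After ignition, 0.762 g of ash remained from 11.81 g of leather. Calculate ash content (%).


Ash% = 0.762 / 11.81 x 100
Ash% = 6.45%


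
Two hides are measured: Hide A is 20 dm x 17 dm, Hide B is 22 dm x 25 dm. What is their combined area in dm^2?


890 dm^2

Hide A area = 20 x 17 = 340 dm^2
Hide B area = 22 x 25 = 550 dm^2
Total = 340 + 550 = 890 dm^2


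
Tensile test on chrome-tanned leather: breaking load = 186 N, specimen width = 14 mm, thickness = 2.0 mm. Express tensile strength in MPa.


6.64 MPa

Cross-section = 14 x 2.0 = 28.0 mm^2
TS = 186 / 28.0 = 6.64 MPa
(1 N/mm^2 = 1 MPa)


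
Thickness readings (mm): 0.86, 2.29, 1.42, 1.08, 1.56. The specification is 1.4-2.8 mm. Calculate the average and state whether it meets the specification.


Sum = 7.21
Average = 7.21 / 5 = 1.44 mm
Specification range: 1.4 to 2.8 mm
Within spec: Yes


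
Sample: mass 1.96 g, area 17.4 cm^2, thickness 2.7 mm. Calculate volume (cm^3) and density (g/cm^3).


Thickness in cm = 2.7 / 10 = 0.27 cm
Volume = 17.4 x 0.27 = 4.698 cm^3
Density = 1.96 / 4.698 = 0.417 g/cm^3


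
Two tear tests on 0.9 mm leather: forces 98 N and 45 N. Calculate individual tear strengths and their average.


Tear 1 = 98 / 0.9 = 108.9 N/mm
Tear 2 = 45 / 0.9 = 50.0 N/mm
Average = (108.9 + 50.0) / 2 = 79.5 N/mm


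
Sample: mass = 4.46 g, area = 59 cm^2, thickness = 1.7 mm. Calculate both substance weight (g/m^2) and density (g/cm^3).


Substance weight = 755.9 g/m^2
Density = 0.445 g/cm^3


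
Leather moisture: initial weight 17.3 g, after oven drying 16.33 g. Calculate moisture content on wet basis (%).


Moisture = 17.3 - 16.33 = 0.97 g
MC = 0.97 / 17.3 x 100 = 5.6%


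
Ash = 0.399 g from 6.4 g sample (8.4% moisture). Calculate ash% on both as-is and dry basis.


As-is ash% = 0.399 / 6.4 x 100 = 6.23%
Dry mass = 6.4 x (100 - 8.4) / 100 = 5.8624 g
Dry-basis ash% = 0.399 / 5.8624 x 100 = 6.81%


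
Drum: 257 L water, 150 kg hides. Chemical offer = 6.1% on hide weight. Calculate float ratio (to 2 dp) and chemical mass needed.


Float ratio = 257 / 150 = 1.71
Chemical = 150 x 6.1 / 100 = 9.15 kg


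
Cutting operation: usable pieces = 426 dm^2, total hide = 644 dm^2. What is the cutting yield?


Yield = usable / total x 100
Yield = 426 / 644 x 100 = 66.1%


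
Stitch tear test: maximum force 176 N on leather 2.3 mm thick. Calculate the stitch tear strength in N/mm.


Stitch tear strength = force / thickness
STS = 176 / 2.3 = 76.5 N/mm


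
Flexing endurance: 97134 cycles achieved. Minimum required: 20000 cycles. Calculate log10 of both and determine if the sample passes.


log10(97134) = 4.99
log10(20000) = 4.30
Passes: Yes


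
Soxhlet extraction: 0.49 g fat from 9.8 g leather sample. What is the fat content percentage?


Fat content = 0.49 / 9.8 x 100
Fat = 5.0%


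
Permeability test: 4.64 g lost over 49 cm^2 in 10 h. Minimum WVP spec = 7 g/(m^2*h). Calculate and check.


WVP = 4.64 / (49 x 10) x 10000 = 94.69 g/(m^2*h)
Minimum: 7 g/(m^2*h)
Meets spec: Yes


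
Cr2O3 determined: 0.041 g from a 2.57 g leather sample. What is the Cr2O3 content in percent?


1.60%

Cr2O3% = 0.041 / 2.57 x 100
Cr2O3% = 1.60%


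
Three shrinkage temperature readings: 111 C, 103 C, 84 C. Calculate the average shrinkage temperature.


Average = (111 + 103 + 84) / 3
Average = 298 / 3 = 99.3 C


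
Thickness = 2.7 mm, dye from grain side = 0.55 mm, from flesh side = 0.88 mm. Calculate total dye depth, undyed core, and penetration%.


Total dyed = 0.55 + 0.88 = 1.43 mm
Undyed core = 2.7 - 1.43 = 1.27 mm
Penetration = 1.43 / 2.7 x 100 = 53.0%


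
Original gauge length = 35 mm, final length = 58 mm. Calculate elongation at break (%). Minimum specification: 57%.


Extension = 58 - 35 = 23 mm
Elongation = 23 / 35 x 100 = 65.7%
Minimum required: 57%
Meets specification: Yes


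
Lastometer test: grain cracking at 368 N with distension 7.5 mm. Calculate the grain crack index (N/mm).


Grain crack index = force / distension
Index = 368 / 7.5 = 49.1 N/mm


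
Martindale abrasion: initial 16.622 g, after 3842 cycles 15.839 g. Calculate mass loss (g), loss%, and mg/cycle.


Loss = 16.622 - 15.839 = 0.783 g
Loss% = 0.783 / 16.622 x 100 = 4.71%
Rate = 0.783 / 3842 x 1000 = 0.204 mg/cycle


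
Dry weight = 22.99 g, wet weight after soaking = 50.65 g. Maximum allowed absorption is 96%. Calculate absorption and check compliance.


Absorption = 120.3%
Compliant: No


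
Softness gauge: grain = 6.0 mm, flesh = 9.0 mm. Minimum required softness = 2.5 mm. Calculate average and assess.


Average softness = 7.50 mm
Meets requirement: Yes


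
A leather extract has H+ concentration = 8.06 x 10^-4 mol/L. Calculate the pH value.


pH = 3.09


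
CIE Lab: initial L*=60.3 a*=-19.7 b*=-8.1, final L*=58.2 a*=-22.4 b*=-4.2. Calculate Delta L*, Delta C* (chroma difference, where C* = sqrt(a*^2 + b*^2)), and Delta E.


Delta L* = -2.1
Delta C* = 1.49
Delta E = 5.19

Delta L* = 58.2 - 60.3 = -2.1
C1* = sqrt((-19.7)^2 + (-8.1)^2) = 21.300
C2* = sqrt((-22.4)^2 + (-4.2)^2) = 22.790
Delta C* = 22.790 - 21.300 = 1.49
Delta E = sqrt((-2.1)^2 + (-2.7)^2 + (3.9)^2) = 5.19


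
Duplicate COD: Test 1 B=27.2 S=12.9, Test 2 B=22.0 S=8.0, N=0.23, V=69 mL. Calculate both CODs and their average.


COD1 = 381.3 mg/L
COD2 = 373.3 mg/L
Average = 377.3 mg/L

COD1 = (27.2 - 12.9) x 0.23 x 8000 / 69 = 381.3 mg/L
COD2 = (22.0 - 8.0) x 0.23 x 8000 / 69 = 373.3 mg/L
Average = (381.3 + 373.3) / 2 = 377.3 mg/L


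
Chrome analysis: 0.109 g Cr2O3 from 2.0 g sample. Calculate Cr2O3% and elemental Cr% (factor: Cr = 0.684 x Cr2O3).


Cr2O3 = 5.45%
Cr = 3.73%

Cr2O3% = 0.109 / 2.0 x 100 = 5.45%
Cr% = 5.45 x 0.684 = 3.73%


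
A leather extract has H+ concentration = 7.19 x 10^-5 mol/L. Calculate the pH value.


pH = -log10[H+]
pH = -log10(7.19 x 10^-5) = 4.14


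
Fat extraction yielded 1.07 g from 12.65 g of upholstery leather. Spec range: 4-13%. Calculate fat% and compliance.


Fat content = 8.5%
Compliant: Yes

Fat% = 1.07 / 12.65 x 100 = 8.5%
Spec range: 4-13%
Compliant: Yes


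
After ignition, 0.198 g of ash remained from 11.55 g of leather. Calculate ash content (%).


1.71%

Ash% = 0.198 / 11.55 x 100
Ash% = 1.71%


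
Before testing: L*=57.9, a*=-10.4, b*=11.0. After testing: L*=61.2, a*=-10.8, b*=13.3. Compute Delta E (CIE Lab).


Delta E = 4.04


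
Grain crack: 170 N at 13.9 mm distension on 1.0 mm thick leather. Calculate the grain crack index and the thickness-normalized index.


Crack index = 12.2 N/mm
Normalized index = 12.2 N/mm per mm


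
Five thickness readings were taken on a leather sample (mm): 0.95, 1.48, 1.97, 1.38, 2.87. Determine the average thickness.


1.73 mm

Sum = 0.95 + 1.48 + 1.97 + 1.38 + 2.87 = 8.65
Average = 8.65 / 5 = 1.73 mm


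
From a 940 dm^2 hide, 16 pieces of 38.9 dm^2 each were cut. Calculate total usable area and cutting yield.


Total usable = 16 x 38.9 = 622.4 dm^2
Yield = 622.4 / 940 x 100 = 66.2%


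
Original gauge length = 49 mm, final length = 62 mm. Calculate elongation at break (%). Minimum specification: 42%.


Elongation = 26.5%
Meets spec: No

Extension = 62 - 49 = 13 mm
Elongation = 13 / 49 x 100 = 26.5%
Minimum required: 42%
Meets specification: No


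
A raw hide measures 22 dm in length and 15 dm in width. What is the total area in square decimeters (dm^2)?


330 dm^2


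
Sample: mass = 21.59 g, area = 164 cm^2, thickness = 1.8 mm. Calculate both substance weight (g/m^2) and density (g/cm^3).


Substance weight = 1316.5 g/m^2
Density = 0.731 g/cm^3

SW = 21.59 / 164 x 10000 = 1316.5 g/m^2
Volume = 164 x 1.8 / 10 = 29.52 cm^3
Density = 21.59 / 29.52 = 0.731 g/cm^3


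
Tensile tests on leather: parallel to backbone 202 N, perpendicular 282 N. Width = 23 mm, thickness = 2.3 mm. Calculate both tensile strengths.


Parallel = 3.82 N/mm^2
Perpendicular = 5.33 N/mm^2

Area = 23 x 2.3 = 52.9 mm^2
TS (parallel) = 202 / 52.9 = 3.82 N/mm^2
TS (perpendicular) = 282 / 52.9 = 5.33 N/mm^2


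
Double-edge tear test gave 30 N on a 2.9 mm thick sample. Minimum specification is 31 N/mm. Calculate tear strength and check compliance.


Tear strength = 10.3 N/mm
Compliant: No


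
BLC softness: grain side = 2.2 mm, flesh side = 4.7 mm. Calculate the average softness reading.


Average = (2.2 + 4.7) / 2
Average = 3.45 mm


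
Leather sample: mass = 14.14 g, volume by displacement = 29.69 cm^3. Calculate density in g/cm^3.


0.476 g/cm^3


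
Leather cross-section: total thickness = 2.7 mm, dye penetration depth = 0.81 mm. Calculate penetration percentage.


Penetration% = 0.81 / 2.7 x 100
Penetration = 30.0%


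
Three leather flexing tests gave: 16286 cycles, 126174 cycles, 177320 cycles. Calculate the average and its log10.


Average = (16286 + 126174 + 177320) / 3 = 106593 cycles
log10(106593) = 5.03


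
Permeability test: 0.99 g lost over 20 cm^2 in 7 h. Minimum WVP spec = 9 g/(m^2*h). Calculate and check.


WVP = 70.71 g/(m^2*h)
Meets specification: Yes

WVP = 0.99 / (20 x 7) x 10000 = 70.71 g/(m^2*h)
Minimum: 9 g/(m^2*h)
Meets spec: Yes


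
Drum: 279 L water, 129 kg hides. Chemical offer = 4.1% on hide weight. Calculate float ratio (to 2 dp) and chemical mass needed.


Float ratio = 279 / 129 = 2.16
Chemical = 129 x 4.1 / 100 = 5.289 kg


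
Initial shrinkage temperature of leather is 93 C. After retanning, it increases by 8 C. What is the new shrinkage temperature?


New Ts = 93 + 8 = 101 C


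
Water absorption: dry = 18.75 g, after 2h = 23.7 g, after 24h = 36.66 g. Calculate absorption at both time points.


WA (2h) = (23.7 - 18.75) / 18.75 x 100 = 26.4%
WA (24h) = (36.66 - 18.75) / 18.75 x 100 = 95.5%


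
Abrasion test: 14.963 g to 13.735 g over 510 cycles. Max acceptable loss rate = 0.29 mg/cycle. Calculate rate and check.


Rate = 2.408 mg/cycle
Passes: No


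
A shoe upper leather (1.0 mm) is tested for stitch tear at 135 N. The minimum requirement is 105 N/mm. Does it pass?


STS = 135 / 1.0 = 135.0 N/mm
Minimum required: 105 N/mm
Passes: Yes


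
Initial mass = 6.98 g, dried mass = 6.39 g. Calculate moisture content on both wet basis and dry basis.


Wet basis = 8.5%
Dry basis = 9.2%

Moisture lost = 6.98 - 6.39 = 0.59 g
Wet basis MC = 0.59 / 6.98 x 100 = 8.5%
Dry basis MC = 0.59 / 6.39 x 100 = 9.2%


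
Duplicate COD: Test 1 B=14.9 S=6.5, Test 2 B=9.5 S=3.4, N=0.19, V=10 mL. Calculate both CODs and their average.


COD1 = 1276.8 mg/L
COD2 = 927.2 mg/L
Average = 1102.0 mg/L

COD1 = (14.9 - 6.5) x 0.19 x 8000 / 10 = 1276.8 mg/L
COD2 = (9.5 - 3.4) x 0.19 x 8000 / 10 = 927.2 mg/L
Average = (1276.8 + 927.2) / 2 = 1102.0 mg/L


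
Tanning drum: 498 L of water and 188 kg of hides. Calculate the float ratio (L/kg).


Float ratio = water / hide weight
Ratio = 498 / 188 = 2.6


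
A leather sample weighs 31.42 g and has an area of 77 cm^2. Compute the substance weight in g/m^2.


Substance weight = mass / area x 10000
SW = 31.42 / 77 x 10000
SW = 4080.5 g/m^2


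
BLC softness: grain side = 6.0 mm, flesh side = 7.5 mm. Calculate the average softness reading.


6.75 mm


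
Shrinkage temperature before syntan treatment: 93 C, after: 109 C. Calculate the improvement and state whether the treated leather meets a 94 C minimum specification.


Improvement = 109 - 93 = 16 C
Spec check: 109 C >= 94 C? Yes


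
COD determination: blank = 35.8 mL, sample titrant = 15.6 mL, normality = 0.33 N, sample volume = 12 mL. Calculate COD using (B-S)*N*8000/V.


4444.0 mg/L

COD = (35.8 - 15.6) x 0.33 x 8000 / 12
COD = 20.2 x 0.33 x 8000 / 12
COD = 4444.0 mg/L


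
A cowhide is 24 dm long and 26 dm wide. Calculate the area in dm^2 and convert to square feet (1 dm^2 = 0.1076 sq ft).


Area = 24 x 26 = 624 dm^2
Conversion: 624 x 0.1076 = 67.14 sq ft


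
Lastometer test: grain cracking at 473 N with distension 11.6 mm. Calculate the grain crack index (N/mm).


Grain crack index = force / distension
Index = 473 / 11.6 = 40.8 N/mm


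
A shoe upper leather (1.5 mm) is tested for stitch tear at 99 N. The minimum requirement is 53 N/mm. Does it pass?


STS = 99 / 1.5 = 66.0 N/mm
Minimum required: 53 N/mm
Passes: Yes


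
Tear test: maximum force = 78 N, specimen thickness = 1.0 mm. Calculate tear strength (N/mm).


78.0 N/mm


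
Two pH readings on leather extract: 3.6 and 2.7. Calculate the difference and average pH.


Difference = 0.9
Average pH = 3.15

Difference = |3.6 - 2.7| = 0.9
Average = (3.6 + 2.7) / 2 = 3.15


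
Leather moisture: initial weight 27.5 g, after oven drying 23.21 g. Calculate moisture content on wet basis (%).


Moisture = 27.5 - 23.21 = 4.29 g
MC = 4.29 / 27.5 x 100 = 15.6%


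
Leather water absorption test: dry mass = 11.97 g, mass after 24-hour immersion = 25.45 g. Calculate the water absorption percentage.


Water absorbed = 25.45 - 11.97 = 13.48 g
WA% = 13.48 / 11.97 x 100 = 112.6%
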